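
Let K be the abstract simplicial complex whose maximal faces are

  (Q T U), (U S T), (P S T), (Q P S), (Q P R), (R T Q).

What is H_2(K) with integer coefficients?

H_2 ≅ 0.

Order the vertices as P < Q < R < S < T < U. Listing each simplex with vertices in this order, K has dimension 2 with simplices:

  0-simplices (6): P, Q, R, S, T, U
  1-simplices (12): PQ, PR, PS, PT, QR, QS, QT, QU, RT, ST, SU, TU
  2-simplices (6): PQR, PQS, PST, QRT, QTU, STU

so the chain groups are C_0 ≅ Z^6, C_1 ≅ Z^12, C_2 ≅ Z^6.

∂_1: C_1 → C_0 sends each edge [p,q] (with p < q) to q − p.
As a 6×12 matrix over Z this has rank 5, with invariant factors (1,1,1,1,1).

The boundary map ∂_2: C_2 → C_1 maps a triangle to the signed sum of its edges. For instance
  ∂PST = ST − PT + PS,
  ∂QRT = RT − QT + QR.
As a 12×6 matrix over Z this has rank 6, with invariant factors (1,1,1,1,1,1).

Computing H_k = (kernel of ∂_k) / (image of ∂_{k+1}):

  H_2: rank ker ∂_2 − rank ∂_3 = (6 − 6) − 0 = 0, and there is no ∂_3, so H_2 = 0.

(K is a triangulation of the cylinder S^1 x I.)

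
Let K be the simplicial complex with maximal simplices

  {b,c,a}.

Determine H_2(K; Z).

H_2 = 0.

Fix the vertex order a < b < c and write every simplex with vertices in increasing order. Then dim K = 2 and the simplices of K are:

  0-simplices (3): a, b, c
  1-simplices (3): ab, ac, bc
  2-simplices (1): abc

so the chain groups are C_0 ≅ Z^3, C_1 ≅ Z^3, C_2 ≅ Z^1.

∂_1: C_1 → C_0 is given by ∂[p,q] = [q] − [p].
The resulting 3×3 matrix has rank 2, and its Smith normal form has invariant factors (1,1).

∂_2: C_2 → C_1 sends each 2-simplex [p,q,r] to [q,r] − [p,r] + [p,q]. For instance
  ∂abc = bc − ac + ab.
The resulting 3×1 matrix has rank 1, and its Smith normal form has invariant factors (1).

Now H_k = ker ∂_k / im ∂_{k+1}, so:

  H_2: rank ker ∂_2 − rank ∂_3 = (1 − 1) − 0 = 0, and there is no ∂_3, so H_2 = 0.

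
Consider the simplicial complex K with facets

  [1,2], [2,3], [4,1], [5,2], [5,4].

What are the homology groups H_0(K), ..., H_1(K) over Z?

We work with the vertex ordering 1 < 2 < 3 < 4 < 5. The simplices of K, each written with vertices in increasing order, are:

  0-simplices (5): [1], [2], [3], [4], [5]
  1-simplices (5): [1,2], [1,4], [2,3], [2,5], [4,5]

Hence C_0 ≅ Z^5, C_1 ≅ Z^5.

∂_1: C_1 → C_0 sends each edge [p,q] (with p < q) to q − p. For instance
  ∂[4,5] = [5] − [4].
This gives a 5×5 integer matrix of rank 4; reducing to Smith normal form yields diagonal entries (1,1,1,1).

Reading off H_k = ker ∂_k / im ∂_{k+1}:

  H_0: rank C_0 − rank ∂_1 = 5 − 4 = 1, and the invariant factors of ∂_1 are all 1, so H_0 ≅ Z.
  H_1: rank ker ∂_1 − rank ∂_2 = (5 − 4) − 0 = 1, and there is no ∂_2, so H_1 ≅ Z.

As a check, the Euler characteristic is 5 − 5 = 0, which agrees with 1 − 1 = 0.

H_0 = Z,  H_1 = Z.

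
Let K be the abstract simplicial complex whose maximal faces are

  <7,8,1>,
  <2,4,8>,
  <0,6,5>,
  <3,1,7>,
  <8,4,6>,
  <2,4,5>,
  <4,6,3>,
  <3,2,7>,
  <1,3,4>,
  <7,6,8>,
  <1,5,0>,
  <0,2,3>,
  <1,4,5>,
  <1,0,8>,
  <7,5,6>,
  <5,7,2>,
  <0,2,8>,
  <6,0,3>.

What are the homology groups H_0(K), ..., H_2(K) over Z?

H_0 = Z,  H_1 = Z^2,  H_2 = Z.

Fix the vertex order 0 < 1 < 2 < 3 < 4 < 5 < 6 < 7 < 8 and write every simplex with vertices in increasing order. Then dim K = 2 and the simplices of K are:

  0-simplices (9): [0], [1], [2], [3], [4], [5], [6], [7], [8]
  1-simplices (27): (27 of them)
  2-simplices (18): [0,1,5], [0,1,8], [0,2,3], [0,2,8], [0,3,6], [0,5,6], [1,3,4], [1,3,7], [1,4,5], [1,7,8], [2,3,7], [2,4,5], [2,4,8], [2,5,7], [3,4,6], [4,6,8], [5,6,7], [6,7,8]

Hence C_0 ≅ Z^9, C_1 ≅ Z^27, C_2 ≅ Z^18.

∂_1: C_1 → C_0 sends each edge [p,q] (with p < q) to q − p.
This gives a 9×27 integer matrix of rank 8; reducing to Smith normal form yields diagonal entries (1,1,1,1,1,1,1,1).

∂_2: C_2 → C_1 acts by ∂[p,q,r] = [q,r] − [p,r] + [p,q]. For instance
  ∂[6,7,8] = [7,8] − [6,8] + [6,7],
  ∂[1,3,7] = [3,7] − [1,7] + [1,3].
The 27×18 boundary matrix has rank 17 and Smith normal form diag(1,1,1,1,1,1,1,1,1,1,1,1,1,1,1,1,1).

From H_k ≅ ker(∂_k) / im(∂_{k+1}) we obtain:

  H_0: rank C_0 − rank ∂_1 = 9 − 8 = 1, and the invariant factors of ∂_1 are all 1, so H_0 = Z.
  H_1: rank ker ∂_1 − rank ∂_2 = (27 − 8) − 17 = 2, and the invariant factors of ∂_2 are all 1, so H_1 = Z^2.
  H_2: rank ker ∂_2 − rank ∂_3 = (18 − 17) − 0 = 1, and there is no ∂_3, so H_2 = Z.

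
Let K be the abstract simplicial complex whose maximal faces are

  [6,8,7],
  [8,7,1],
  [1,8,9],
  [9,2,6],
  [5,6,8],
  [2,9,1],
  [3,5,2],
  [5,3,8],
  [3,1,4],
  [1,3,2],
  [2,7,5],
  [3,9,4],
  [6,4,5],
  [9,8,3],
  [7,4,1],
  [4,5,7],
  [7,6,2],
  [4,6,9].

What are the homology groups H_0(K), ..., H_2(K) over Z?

H_0 = Z,  H_1 = Z ⊕ Z/2Z,  H_2 = 0.

K has 9 vertices, 27 edges, 18 triangles.
rank ∂_0 = 0, rank ∂_1 = 8 ⇒ b_0 = 9 − 0 − 8 = 1; all invariant factors of ∂_1 are 1 so no torsion. So H_0 = Z.
rank ∂_1 = 8, rank ∂_2 = 18 ⇒ b_1 = 27 − 8 − 18 = 1; ∂_2 has invariant factor(s) [2] giving torsion. So H_1 = Z ⊕ Z/2Z.
rank ∂_2 = 18, rank ∂_3 = 0 ⇒ b_2 = 18 − 18 − 0 = 0. So H_2 = 0.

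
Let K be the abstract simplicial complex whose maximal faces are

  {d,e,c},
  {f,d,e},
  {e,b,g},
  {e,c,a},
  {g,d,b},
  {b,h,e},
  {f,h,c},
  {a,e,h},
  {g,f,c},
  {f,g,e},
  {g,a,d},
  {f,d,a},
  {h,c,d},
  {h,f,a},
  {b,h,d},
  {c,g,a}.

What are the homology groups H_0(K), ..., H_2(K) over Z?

Order the vertices as a < b < c < d < e < f < g < h. Listing each simplex with vertices in this order, K has dimension 2 with simplices:

  0-simplices (8): a, b, c, d, e, f, g, h
  1-simplices (24): ac, ad, ae, af, ag, ah, bd, be, bg, bh, cd, ce, cf, cg, ch, de, df, dg, dh, ef, eg, eh, fg, fh
  2-simplices (16): ace, acg, adf, adg, aeh, afh, bdg, bdh, beg, beh, cde, cdh, cfg, cfh, def, efg

Hence C_0 ≅ Z^8, C_1 ≅ Z^24, C_2 ≅ Z^16.

Boundary ∂_1: C_1 → C_0 sends each edge [p,q] (with p < q) to q − p. For instance
  ∂bd = d − b.
The 8×24 boundary matrix has rank 7 and Smith normal form diag(1,1,1,1,1,1,1).

∂_2: C_2 → C_1 acts by ∂[p,q,r] = [q,r] − [p,r] + [p,q]. For instance
  ∂adf = df − af + ad,
  ∂cfh = fh − ch + cf.
As a 24×16 matrix over Z this has rank 15, with invariant factors (1,1,1,1,1,1,1,1,1,1,1,1,1,1,1).

Computing H_k = (kernel of ∂_k) / (image of ∂_{k+1}):

  H_0: rank C_0 − rank ∂_1 = 8 − 7 = 1, and the invariant factors of ∂_1 are all 1, so H_0 ≅ Z.
  H_1: rank ker ∂_1 − rank ∂_2 = (24 − 7) − 15 = 2, and the invariant factors of ∂_2 are all 1, so H_1 ≅ Z^2.
  H_2: rank ker ∂_2 − rank ∂_3 = (16 − 15) − 0 = 1, and there is no ∂_3, so H_2 ≅ Z.

As a check, the Euler characteristic is 8 − 24 + 16 = 0, which agrees with 1 − 2 + 1 = 0.

H_0 = Z,  H_1 = Z^2,  H_2 = Z.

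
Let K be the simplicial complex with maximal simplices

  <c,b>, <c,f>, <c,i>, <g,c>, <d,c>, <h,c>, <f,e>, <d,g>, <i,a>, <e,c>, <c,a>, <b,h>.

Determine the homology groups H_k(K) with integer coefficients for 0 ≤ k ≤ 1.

H_0 ≅ Z,  H_1 ≅ Z^4.

Order the vertices as a < b < c < d < e < f < g < h < i. Listing each simplex with vertices in this order, K has dimension 1 with simplices:

  0-simplices (9): a, b, c, d, e, f, g, h, i
  1-simplices (12): ac, ai, bc, bh, cd, ce, cf, cg, ch, ci, dg, ef

so the chain groups are C_0 ≅ Z^9, C_1 ≅ Z^12.

Boundary ∂_1: C_1 → C_0 is given by ∂[p,q] = [q] − [p]. For instance
  ∂cg = g − c.
The resulting 9×12 matrix has rank 8, and its Smith normal form has invariant factors (1,1,1,1,1,1,1,1).

From H_k ≅ ker(∂_k) / im(∂_{k+1}) we obtain:

  H_0: rank C_0 − rank ∂_1 = 9 − 8 = 1, and the invariant factors of ∂_1 are all 1, so H_0 ≅ Z.
  H_1: rank ker ∂_1 − rank ∂_2 = (12 − 8) − 0 = 4, and there is no ∂_2, so H_1 ≅ Z^4.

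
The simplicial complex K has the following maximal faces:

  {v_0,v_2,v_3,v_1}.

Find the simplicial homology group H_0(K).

We work with the vertex ordering v_0 < v_1 < v_2 < v_3. The simplices of K, each written with vertices in increasing order, are:

  0-simplices (4): [v_0], [v_1], [v_2], [v_3]
  1-simplices (6): [v_0,v_1], [v_0,v_2], [v_0,v_3], [v_1,v_2], [v_1,v_3], [v_2,v_3]
  2-simplices (4): [v_0,v_1,v_2], [v_0,v_1,v_3], [v_0,v_2,v_3], [v_1,v_2,v_3]
  3-simplices (1): [v_0,v_1,v_2,v_3]

giving chain groups C_0 ≅ Z^4, C_1 ≅ Z^6, C_2 ≅ Z^4, C_3 ≅ Z^1.

Boundary ∂_1: C_1 → C_0 maps an edge to its endpoints' difference, ∂[p,q] = q − p. For instance
  ∂[v_2,v_3] = [v_3] − [v_2].
This gives a 4×6 integer matrix of rank 3; reducing to Smith normal form yields diagonal entries (1,1,1).

Boundary ∂_2: C_2 → C_1 acts by ∂[p,q,r] = [q,r] − [p,r] + [p,q]. For instance
  ∂[v_0,v_1,v_2] = [v_1,v_2] − [v_0,v_2] + [v_0,v_1],
  ∂[v_1,v_2,v_3] = [v_2,v_3] − [v_1,v_3] + [v_1,v_2].
The resulting 6×4 matrix has rank 3, and its Smith normal form has invariant factors (1,1,1).

The boundary map ∂_3: C_3 → C_2 sends each 3-simplex σ to the alternating sum Σ_i (−1)^i (σ with its i-th vertex removed). For instance
  ∂[v_0,v_1,v_2,v_3] = [v_1,v_2,v_3] − [v_0,v_2,v_3] + [v_0,v_1,v_3] − [v_0,v_1,v_2].
The resulting 4×1 matrix has rank 1, and its Smith normal form has invariant factors (1).

Now H_k = ker ∂_k / im ∂_{k+1}, so:

  H_0: rank C_0 − rank ∂_1 = 4 − 3 = 1, and the invariant factors of ∂_1 are all 1, so H_0 ≅ Z.

H_0 = Z.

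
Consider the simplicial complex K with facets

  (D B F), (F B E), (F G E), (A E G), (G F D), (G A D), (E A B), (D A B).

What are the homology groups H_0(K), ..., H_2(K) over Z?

Fix the vertex order A < B < D < E < F < G and write every simplex with vertices in increasing order. Then dim K = 2 and the simplices of K are:

  0-simplices (6): A, B, D, E, F, G
  1-simplices (12): AB, AD, AE, AG, BD, BE, BF, DF, DG, EF, EG, FG
  2-simplices (8): ABD, ABE, ADG, AEG, BDF, BEF, DFG, EFG

giving chain groups C_0 ≅ Z^6, C_1 ≅ Z^12, C_2 ≅ Z^8.

The boundary map ∂_1: C_1 → C_0 sends each edge [p,q] (with p < q) to q − p. For instance
  ∂AE = E − A.
The 6×12 boundary matrix has rank 5 and Smith normal form diag(1,1,1,1,1).

∂_2: C_2 → C_1 acts by ∂[p,q,r] = [q,r] − [p,r] + [p,q]. For instance
  ∂AEG = EG − AG + AE,
  ∂EFG = FG − EG + EF.
As a 12×8 matrix over Z this has rank 7, with invariant factors (1,1,1,1,1,1,1).

From H_k ≅ ker(∂_k) / im(∂_{k+1}) we obtain:

  H_0: rank C_0 − rank ∂_1 = 6 − 5 = 1, and the invariant factors of ∂_1 are all 1, so H_0 ≅ Z.
  H_1: rank ker ∂_1 − rank ∂_2 = (12 − 5) − 7 = 0, and the invariant factors of ∂_2 are all 1, so H_1 ≅ 0.
  H_2: rank ker ∂_2 − rank ∂_3 = (8 − 7) − 0 = 1, and there is no ∂_3, so H_2 ≅ Z.

H_0 = Z,  H_1 = 0,  H_2 = Z.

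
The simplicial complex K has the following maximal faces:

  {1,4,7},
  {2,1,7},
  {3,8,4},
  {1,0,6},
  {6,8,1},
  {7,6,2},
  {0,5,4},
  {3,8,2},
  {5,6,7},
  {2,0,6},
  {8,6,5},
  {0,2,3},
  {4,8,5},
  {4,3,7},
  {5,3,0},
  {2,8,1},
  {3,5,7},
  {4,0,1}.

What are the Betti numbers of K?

b_0 = 1, b_1 = 1, b_2 = 0.

Take the total order 0 < 1 < 2 < 3 < 4 < 5 < 6 < 7 < 8 on the vertex set. Then K (dimension 2) consists of the simplices:

  0-simplices (9): [0], [1], [2], [3], [4], [5], [6], [7], [8]
  1-simplices (27): (27 of them)
  2-simplices (18): [0,1,4], [0,1,6], [0,2,3], [0,2,6], [0,3,5], [0,4,5], [1,2,7], [1,2,8], [1,4,7], [1,6,8], [2,3,8], [2,6,7], [3,4,7], [3,4,8], [3,5,7], [4,5,8], [5,6,7], [5,6,8]

giving chain groups C_0 ≅ Z^9, C_1 ≅ Z^27, C_2 ≅ Z^18.

The boundary map ∂_1: C_1 → C_0 maps an edge to its endpoints' difference, ∂[p,q] = q − p. For instance
  ∂[0,4] = [4] − [0].
As a 9×27 matrix over Z this has rank 8, with invariant factors (1,1,1,1,1,1,1,1).

Boundary ∂_2: C_2 → C_1 maps a triangle to the signed sum of its edges. For instance
  ∂[1,2,7] = [2,7] − [1,7] + [1,2],
  ∂[3,4,7] = [4,7] − [3,7] + [3,4].
The resulting 27×18 matrix has rank 18, and its Smith normal form has invariant factors (1,1,1,1,1,1,1,1,1,1,1,1,1,1,1,1,1,2).

Now H_k = ker ∂_k / im ∂_{k+1}, so:

  H_0: rank C_0 − rank ∂_1 = 9 − 8 = 1, and the invariant factors of ∂_1 are all 1, so H_0 = Z.
  H_1: rank ker ∂_1 − rank ∂_2 = (27 − 8) − 18 = 1, and ∂_2 has invariant factor 2 > 1, so H_1 = Z ⊕ Z/2.
  H_2: rank ker ∂_2 − rank ∂_3 = (18 − 18) − 0 = 0, and there is no ∂_3, so H_2 = 0.

As a check, the Euler characteristic is 9 − 27 + 18 = 0, which agrees with 1 − 1 + 0 = 0.
(K is a triangulation of the Klein bottle.)

Hence the Betti numbers are b_0 = 1, b_1 = 1, b_2 = 0.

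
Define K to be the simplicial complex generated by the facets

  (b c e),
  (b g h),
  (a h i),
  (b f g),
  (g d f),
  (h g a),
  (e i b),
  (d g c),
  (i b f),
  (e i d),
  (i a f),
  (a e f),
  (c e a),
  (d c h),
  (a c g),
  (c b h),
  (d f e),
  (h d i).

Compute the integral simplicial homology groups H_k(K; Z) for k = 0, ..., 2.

H_0 = Z,  H_1 = Z × Z/2,  H_2 = 0.

Take the total order a < b < c < d < e < f < g < h < i on the vertex set. Then K (dimension 2) consists of the simplices:

  0-simplices (9): a, b, c, d, e, f, g, h, i
  1-simplices (27): ac, ae, af, ag, ah, ai, bc, be, bf, bg, bh, bi, cd, ce, cg, ch, de, df, dg, dh, di, ef, ei, fg, fi, gh, hi
  2-simplices (18): ace, acg, aef, afi, agh, ahi, bce, bch, bei, bfg, bfi, bgh, cdg, cdh, def, dei, dfg, dhi

giving chain groups C_0 ≅ Z^9, C_1 ≅ Z^27, C_2 ≅ Z^18.

∂_1: C_1 → C_0 maps an edge to its endpoints' difference, ∂[p,q] = q − p. For instance
  ∂af = f − a.
This gives a 9×27 integer matrix of rank 8; reducing to Smith normal form yields diagonal entries (1,1,1,1,1,1,1,1).

Boundary ∂_2: C_2 → C_1 sends each 2-simplex [p,q,r] to [q,r] − [p,r] + [p,q]. For instance
  ∂bch = ch − bh + bc,
  ∂bgh = gh − bh + bg.
As a 27×18 matrix over Z this has rank 18, with invariant factors (1,1,1,1,1,1,1,1,1,1,1,1,1,1,1,1,1,2).

Now H_k = ker ∂_k / im ∂_{k+1}, so:

  H_0: rank C_0 − rank ∂_1 = 9 − 8 = 1, and the invariant factors of ∂_1 are all 1, so H_0 = Z.
  H_1: rank ker ∂_1 − rank ∂_2 = (27 − 8) − 18 = 1, and ∂_2 has invariant factor 2 > 1, so H_1 = Z × Z/2.
  H_2: rank ker ∂_2 − rank ∂_3 = (18 − 18) − 0 = 0, and there is no ∂_3, so H_2 = 0.

As a check, the Euler characteristic is 9 − 27 + 18 = 0, which agrees with 1 − 1 + 0 = 0.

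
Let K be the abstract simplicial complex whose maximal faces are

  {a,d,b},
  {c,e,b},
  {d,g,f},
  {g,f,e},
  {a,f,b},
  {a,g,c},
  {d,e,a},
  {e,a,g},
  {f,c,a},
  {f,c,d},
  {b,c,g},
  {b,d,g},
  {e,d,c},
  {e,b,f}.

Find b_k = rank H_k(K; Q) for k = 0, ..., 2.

We work with the vertex ordering a < b < c < d < e < f < g. The simplices of K, each written with vertices in increasing order, are:

  0-simplices (7): a, b, c, d, e, f, g
  1-simplices (21): ab, ac, ad, ae, af, ag, bc, bd, be, bf, bg, cd, ce, cf, cg, de, df, dg, ef, eg, fg
  2-simplices (14): abd, abf, acf, acg, ade, aeg, bce, bcg, bdg, bef, cde, cdf, dfg, efg

giving chain groups C_0 ≅ Z^7, C_1 ≅ Z^21, C_2 ≅ Z^14.

∂_1: C_1 → C_0 is given by ∂[p,q] = [q] − [p]. For instance
  ∂ac = c − a.
This gives a 7×21 integer matrix of rank 6; reducing to Smith normal form yields diagonal entries (1,1,1,1,1,1).

∂_2: C_2 → C_1 maps a triangle to the signed sum of its edges. For instance
  ∂cde = de − ce + cd,
  ∂acg = cg − ag + ac.
This gives a 21×14 integer matrix of rank 13; reducing to Smith normal form yields diagonal entries (1,1,1,1,1,1,1,1,1,1,1,1,1).

Now H_k = ker ∂_k / im ∂_{k+1}, so:

  H_0: rank C_0 − rank ∂_1 = 7 − 6 = 1, and the invariant factors of ∂_1 are all 1, so H_0 ≅ Z.
  H_1: rank ker ∂_1 − rank ∂_2 = (21 − 6) − 13 = 2, and the invariant factors of ∂_2 are all 1, so H_1 ≅ Z^2.
  H_2: rank ker ∂_2 − rank ∂_3 = (14 − 13) − 0 = 1, and there is no ∂_3, so H_2 ≅ Z.

Hence the Betti numbers are b_0 = 1, b_1 = 2, b_2 = 1.

b_0 = 1, b_1 = 2, b_2 = 1.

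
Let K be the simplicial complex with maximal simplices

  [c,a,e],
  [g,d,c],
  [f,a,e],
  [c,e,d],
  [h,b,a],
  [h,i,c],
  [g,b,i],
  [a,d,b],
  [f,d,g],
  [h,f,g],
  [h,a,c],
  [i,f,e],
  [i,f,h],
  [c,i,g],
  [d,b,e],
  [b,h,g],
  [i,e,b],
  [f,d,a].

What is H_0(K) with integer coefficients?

H_0 ≅ Z.

Fix the vertex order a < b < c < d < e < f < g < h < i and write every simplex with vertices in increasing order. Then dim K = 2 and the simplices of K are:

  0-simplices (9): a, b, c, d, e, f, g, h, i
  1-simplices (27): ab, ac, ad, ae, af, ah, bd, be, bg, bh, bi, cd, ce, cg, ch, ci, de, df, dg, ef, ei, fg, fh, fi, gh, gi, hi
  2-simplices (18): abd, abh, ace, ach, adf, aef, bde, bei, bgh, bgi, cde, cdg, cgi, chi, dfg, efi, fgh, fhi

so the chain groups are C_0 ≅ Z^9, C_1 ≅ Z^27, C_2 ≅ Z^18.

∂_1: C_1 → C_0 sends each edge [p,q] (with p < q) to q − p. For instance
  ∂af = f − a.
The 9×27 boundary matrix has rank 8 and Smith normal form diag(1,1,1,1,1,1,1,1).

Boundary ∂_2: C_2 → C_1 maps a triangle to the signed sum of its edges. For instance
  ∂bgh = gh − bh + bg,
  ∂abd = bd − ad + ab.
The resulting 27×18 matrix has rank 18, and its Smith normal form has invariant factors (1,1,1,1,1,1,1,1,1,1,1,1,1,1,1,1,1,2).

Reading off H_k = ker ∂_k / im ∂_{k+1}:

  H_0: rank C_0 − rank ∂_1 = 9 − 8 = 1, and the invariant factors of ∂_1 are all 1, so H_0 ≅ Z.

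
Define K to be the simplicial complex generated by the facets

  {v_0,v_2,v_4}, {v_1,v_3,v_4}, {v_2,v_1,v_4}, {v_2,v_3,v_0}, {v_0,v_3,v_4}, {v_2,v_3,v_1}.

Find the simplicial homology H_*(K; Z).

K has 5 vertices, 9 edges, 6 triangles.
rank ∂_0 = 0, rank ∂_1 = 4 ⇒ b_0 = 5 − 0 − 4 = 1; all invariant factors of ∂_1 are 1 so no torsion. So H_0 = Z.
rank ∂_1 = 4, rank ∂_2 = 5 ⇒ b_1 = 9 − 4 − 5 = 0; all invariant factors of ∂_2 are 1 so no torsion. So H_1 = 0.
rank ∂_2 = 5, rank ∂_3 = 0 ⇒ b_2 = 6 − 5 − 0 = 1. So H_2 = Z.

H_0 = Z,  H_1 = 0,  H_2 = Z.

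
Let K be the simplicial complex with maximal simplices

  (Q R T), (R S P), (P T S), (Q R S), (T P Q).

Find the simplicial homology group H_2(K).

H_2 ≅ 0.

K has 5 vertices, 10 edges, 5 triangles.
rank ∂_2 = 5, rank ∂_3 = 0 ⇒ b_2 = 5 − 5 − 0 = 0. So H_2 ≅ 0.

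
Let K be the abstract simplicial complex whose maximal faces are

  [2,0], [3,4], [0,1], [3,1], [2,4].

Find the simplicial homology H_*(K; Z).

Fix the vertex order 0 < 1 < 2 < 3 < 4 and write every simplex with vertices in increasing order. Then dim K = 1 and the simplices of K are:

  0-simplices (5): [0], [1], [2], [3], [4]
  1-simplices (5): [0,1], [0,2], [1,3], [2,4], [3,4]

Hence C_0 ≅ Z^5, C_1 ≅ Z^5.

∂_1: C_1 → C_0 sends each edge [p,q] (with p < q) to q − p.
This gives a 5×5 integer matrix of rank 4; reducing to Smith normal form yields diagonal entries (1,1,1,1).

Computing H_k = (kernel of ∂_k) / (image of ∂_{k+1}):

  H_0: rank C_0 − rank ∂_1 = 5 − 4 = 1, and the invariant factors of ∂_1 are all 1, so H_0 = Z.
  H_1: rank ker ∂_1 − rank ∂_2 = (5 − 4) − 0 = 1, and there is no ∂_2, so H_1 = Z.

As a check, the Euler characteristic is 5 − 5 = 0, which agrees with 1 − 1 = 0.

H_0 ≅ Z,  H_1 ≅ Z.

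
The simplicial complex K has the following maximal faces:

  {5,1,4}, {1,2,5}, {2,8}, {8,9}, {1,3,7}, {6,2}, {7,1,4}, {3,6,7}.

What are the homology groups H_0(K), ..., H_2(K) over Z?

Order the vertices as 1 < 2 < 3 < 4 < 5 < 6 < 7 < 8 < 9. Listing each simplex with vertices in this order, K has dimension 2 with simplices:

  0-simplices (9): [1], [2], [3], [4], [5], [6], [7], [8], [9]
  1-simplices (14): [1,2], [1,3], [1,4], [1,5], [1,7], [2,5], [2,6], [2,8], [3,6], [3,7], [4,5], [4,7], [6,7], [8,9]
  2-simplices (5): [1,2,5], [1,3,7], [1,4,5], [1,4,7], [3,6,7]

so the chain groups are C_0 ≅ Z^9, C_1 ≅ Z^14, C_2 ≅ Z^5.

Boundary ∂_1: C_1 → C_0 is given by ∂[p,q] = [q] − [p]. For instance
  ∂[6,7] = [7] − [6].
This gives a 9×14 integer matrix of rank 8; reducing to Smith normal form yields diagonal entries (1,1,1,1,1,1,1,1).

Boundary ∂_2: C_2 → C_1 sends each 2-simplex [p,q,r] to [q,r] − [p,r] + [p,q]. For instance
  ∂[1,4,5] = [4,5] − [1,5] + [1,4],
  ∂[3,6,7] = [6,7] − [3,7] + [3,6].
This gives a 14×5 integer matrix of rank 5; reducing to Smith normal form yields diagonal entries (1,1,1,1,1).

Now H_k = ker ∂_k / im ∂_{k+1}, so:

  H_0: rank C_0 − rank ∂_1 = 9 − 8 = 1, and the invariant factors of ∂_1 are all 1, so H_0 = Z.
  H_1: rank ker ∂_1 − rank ∂_2 = (14 − 8) − 5 = 1, and the invariant factors of ∂_2 are all 1, so H_1 = Z.
  H_2: rank ker ∂_2 − rank ∂_3 = (5 − 5) − 0 = 0, and there is no ∂_3, so H_2 = 0.

H_0 ≅ Z,  H_1 ≅ Z,  H_2 = 0.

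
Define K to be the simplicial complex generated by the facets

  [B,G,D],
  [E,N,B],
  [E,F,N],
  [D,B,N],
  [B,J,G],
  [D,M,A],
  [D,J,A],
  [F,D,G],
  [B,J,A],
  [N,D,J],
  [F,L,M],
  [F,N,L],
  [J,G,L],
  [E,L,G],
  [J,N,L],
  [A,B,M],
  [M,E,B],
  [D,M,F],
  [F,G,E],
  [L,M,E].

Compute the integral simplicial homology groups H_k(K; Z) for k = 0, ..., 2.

H_0 = Z,  H_1 = Z ⊕ Z/2Z,  H_2 = 0.

Order the vertices as A < B < D < E < F < G < J < L < M < N. Listing each simplex with vertices in this order, K has dimension 2 with simplices:

  0-simplices (10): A, B, D, E, F, G, J, L, M, N
  1-simplices (30): AB, AD, AJ, AM, BD, BE, BG, BJ, BM, BN, DF, DG, DJ, DM, DN, EF, EG, EL, EM, EN, FG, FL, FM, FN, GJ, GL, JL, JN, LM, LN
  2-simplices (20): ABJ, ABM, ADJ, ADM, BDG, BDN, BEM, BEN, BGJ, DFG, DFM, DJN, EFG, EFN, EGL, ELM, FLM, FLN, GJL, JLN

giving chain groups C_0 ≅ Z^10, C_1 ≅ Z^30, C_2 ≅ Z^20.

Boundary ∂_1: C_1 → C_0 is given by ∂[p,q] = [q] − [p]. For instance
  ∂BM = M − B.
This gives a 10×30 integer matrix of rank 9; reducing to Smith normal form yields diagonal entries (1,1,1,1,1,1,1,1,1).

∂_2: C_2 → C_1 maps a triangle to the signed sum of its edges. For instance
  ∂EGL = GL − EL + EG,
  ∂GJL = JL − GL + GJ.
As a 30×20 matrix over Z this has rank 20, with invariant factors (1,1,1,1,1,1,1,1,1,1,1,1,1,1,1,1,1,1,1,2).

Now H_k = ker ∂_k / im ∂_{k+1}, so:

  H_0: rank C_0 − rank ∂_1 = 10 − 9 = 1, and the invariant factors of ∂_1 are all 1, so H_0 = Z.
  H_1: rank ker ∂_1 − rank ∂_2 = (30 − 9) − 20 = 1, and ∂_2 has invariant factor 2 > 1, so H_1 = Z ⊕ Z/2Z.
  H_2: rank ker ∂_2 − rank ∂_3 = (20 − 20) − 0 = 0, and there is no ∂_3, so H_2 = 0.

As a check, the Euler characteristic is 10 − 30 + 20 = 0, which agrees with 1 − 1 + 0 = 0.
(K is a triangulation of the Klein bottle.)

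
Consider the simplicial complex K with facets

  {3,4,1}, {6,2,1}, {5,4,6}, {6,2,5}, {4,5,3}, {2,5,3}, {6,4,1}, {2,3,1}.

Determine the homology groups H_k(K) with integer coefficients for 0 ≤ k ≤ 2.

H_0 ≅ Z,  H_1 = 0,  H_2 ≅ Z.

K has 6 vertices, 12 edges, 8 triangles.
rank ∂_0 = 0, rank ∂_1 = 5 ⇒ b_0 = 6 − 0 − 5 = 1; all invariant factors of ∂_1 are 1 so no torsion. So H_0 ≅ Z.
rank ∂_1 = 5, rank ∂_2 = 7 ⇒ b_1 = 12 − 5 − 7 = 0; all invariant factors of ∂_2 are 1 so no torsion. So H_1 ≅ 0.
rank ∂_2 = 7, rank ∂_3 = 0 ⇒ b_2 = 8 − 7 − 0 = 1. So H_2 ≅ Z.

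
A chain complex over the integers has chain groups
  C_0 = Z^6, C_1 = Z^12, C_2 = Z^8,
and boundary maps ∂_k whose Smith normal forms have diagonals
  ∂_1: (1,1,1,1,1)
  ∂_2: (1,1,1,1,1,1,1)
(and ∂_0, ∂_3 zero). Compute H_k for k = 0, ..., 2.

H_0 = Z,  H_1 = 0,  H_2 = Z.

H_0: b_0 = 6 − 0 − 5 = 1; torsion from ∂_1 factors > 1: none. So H_0 = Z.
H_1: b_1 = 12 − 5 − 7 = 0; torsion from ∂_2 factors > 1: none. So H_1 = 0.
H_2: b_2 = 8 − 7 − 0 = 1; torsion from ∂_3 factors > 1: none. So H_2 = Z.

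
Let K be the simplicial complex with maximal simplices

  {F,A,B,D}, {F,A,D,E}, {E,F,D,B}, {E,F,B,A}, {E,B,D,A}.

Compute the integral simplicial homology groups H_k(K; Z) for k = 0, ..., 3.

Fix the vertex order A < B < D < E < F and write every simplex with vertices in increasing order. Then dim K = 3 and the simplices of K are:

  0-simplices (5): A, B, D, E, F
  1-simplices (10): AB, AD, AE, AF, BD, BE, BF, DE, DF, EF
  2-simplices (10): ABD, ABE, ABF, ADE, ADF, AEF, BDE, BDF, BEF, DEF
  3-simplices (5): ABDE, ABDF, ABEF, ADEF, BDEF

Hence C_0 ≅ Z^5, C_1 ≅ Z^10, C_2 ≅ Z^10, C_3 ≅ Z^5.

∂_1: C_1 → C_0 is given by ∂[p,q] = [q] − [p]. For instance
  ∂DE = E − D.
The resulting 5×10 matrix has rank 4, and its Smith normal form has invariant factors (1,1,1,1).

The boundary map ∂_2: C_2 → C_1 maps a triangle to the signed sum of its edges. For instance
  ∂BDE = DE − BE + BD,
  ∂ADF = DF − AF + AD.
The 10×10 boundary matrix has rank 6 and Smith normal form diag(1,1,1,1,1,1).

Boundary ∂_3: C_3 → C_2 sends each 3-simplex σ to the alternating sum Σ_i (−1)^i (σ with its i-th vertex removed). For instance
  ∂BDEF = DEF − BEF + BDF − BDE,
  ∂ADEF = DEF − AEF + ADF − ADE.
As a 10×5 matrix over Z this has rank 4, with invariant factors (1,1,1,1).

Now H_k = ker ∂_k / im ∂_{k+1}, so:

  H_0: rank C_0 − rank ∂_1 = 5 − 4 = 1, and the invariant factors of ∂_1 are all 1, so H_0 ≅ Z.
  H_1: rank ker ∂_1 − rank ∂_2 = (10 − 4) − 6 = 0, and the invariant factors of ∂_2 are all 1, so H_1 ≅ 0.
  H_2: rank ker ∂_2 − rank ∂_3 = (10 − 6) − 4 = 0, and the invariant factors of ∂_3 are all 1, so H_2 ≅ 0.
  H_3: rank ker ∂_3 − rank ∂_4 = (5 − 4) − 0 = 1, and there is no ∂_4, so H_3 ≅ Z.

H_0 = Z,  H_1 = 0,  H_2 = 0,  H_3 = Z.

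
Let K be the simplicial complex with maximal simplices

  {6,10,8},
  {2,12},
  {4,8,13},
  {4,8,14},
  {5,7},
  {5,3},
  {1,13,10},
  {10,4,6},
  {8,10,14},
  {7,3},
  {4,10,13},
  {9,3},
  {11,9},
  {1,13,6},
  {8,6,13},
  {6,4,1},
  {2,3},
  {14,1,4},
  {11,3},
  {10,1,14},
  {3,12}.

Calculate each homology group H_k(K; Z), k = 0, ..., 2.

H_0 ≅ Z^2,  H_1 ≅ Z^3 ⊕ Z_2,  H_2 = 0.

Take the total order 1 < 2 < 3 < 4 < 5 < 6 < 7 < 8 < 9 < 10 < 11 < 12 < 13 < 14 on the vertex set. Then K (dimension 2) consists of the simplices:

  0-simplices (14): [1], [2], [3], [4], [5], [6], [7], [8], [9], [10], [11], [12], [13], [14]
  1-simplices (27): (27 of them)
  2-simplices (12): [1,4,6], [1,4,14], [1,6,13], [1,10,13], [1,10,14], [4,6,10], [4,8,13], [4,8,14], [4,10,13], [6,8,10], [6,8,13], [8,10,14]

giving chain groups C_0 ≅ Z^14, C_1 ≅ Z^27, C_2 ≅ Z^12.

The boundary map ∂_1: C_1 → C_0 is given by ∂[p,q] = [q] − [p].
The 14×27 boundary matrix has rank 12 and Smith normal form diag(1,1,1,1,1,1,1,1,1,1,1,1).

Boundary ∂_2: C_2 → C_1 sends each 2-simplex [p,q,r] to [q,r] − [p,r] + [p,q]. For instance
  ∂[1,6,13] = [6,13] − [1,13] + [1,6],
  ∂[1,4,6] = [4,6] − [1,6] + [1,4].
The resulting 27×12 matrix has rank 12, and its Smith normal form has invariant factors (1,1,1,1,1,1,1,1,1,1,1,2).

Reading off H_k = ker ∂_k / im ∂_{k+1}:

  H_0: rank C_0 − rank ∂_1 = 14 − 12 = 2, and the invariant factors of ∂_1 are all 1, so H_0 ≅ Z^2.
  H_1: rank ker ∂_1 − rank ∂_2 = (27 − 12) − 12 = 3, and ∂_2 has invariant factor 2 > 1, so H_1 ≅ Z^3 ⊕ Z_2.
  H_2: rank ker ∂_2 − rank ∂_3 = (12 − 12) − 0 = 0, and there is no ∂_3, so H_2 ≅ 0.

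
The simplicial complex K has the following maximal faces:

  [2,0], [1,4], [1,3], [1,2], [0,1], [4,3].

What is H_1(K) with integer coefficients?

We work with the vertex ordering 0 < 1 < 2 < 3 < 4. The simplices of K, each written with vertices in increasing order, are:

  0-simplices (5): [0], [1], [2], [3], [4]
  1-simplices (6): [0,1], [0,2], [1,2], [1,3], [1,4], [3,4]

so the chain groups are C_0 ≅ Z^5, C_1 ≅ Z^6.

The boundary map ∂_1: C_1 → C_0 is given by ∂[p,q] = [q] − [p]. For instance
  ∂[0,1] = [1] − [0].
As a 5×6 matrix over Z this has rank 4, with invariant factors (1,1,1,1).

Now H_k = ker ∂_k / im ∂_{k+1}, so:

  H_1: rank ker ∂_1 − rank ∂_2 = (6 − 4) − 0 = 2, and there is no ∂_2, so H_1 = Z^2.

(K is a triangulation of a wedge of 2 circles.)

H_1 ≅ Z^2.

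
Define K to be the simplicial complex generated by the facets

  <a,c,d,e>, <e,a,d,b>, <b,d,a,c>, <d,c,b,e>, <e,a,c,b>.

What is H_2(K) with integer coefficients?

H_2 ≅ 0.

Take the total order a < b < c < d < e on the vertex set. Then K (dimension 3) consists of the simplices:

  0-simplices (5): a, b, c, d, e
  1-simplices (10): ab, ac, ad, ae, bc, bd, be, cd, ce, de
  2-simplices (10): abc, abd, abe, acd, ace, ade, bcd, bce, bde, cde
  3-simplices (5): abcd, abce, abde, acde, bcde

Hence C_0 ≅ Z^5, C_1 ≅ Z^10, C_2 ≅ Z^10, C_3 ≅ Z^5.

∂_1: C_1 → C_0 is given by ∂[p,q] = [q] − [p].
As a 5×10 matrix over Z this has rank 4, with invariant factors (1,1,1,1).

The boundary map ∂_2: C_2 → C_1 acts by ∂[p,q,r] = [q,r] − [p,r] + [p,q]. For instance
  ∂abc = bc − ac + ab,
  ∂ade = de − ae + ad.
The resulting 10×10 matrix has rank 6, and its Smith normal form has invariant factors (1,1,1,1,1,1).

The boundary map ∂_3: C_3 → C_2 sends each 3-simplex σ to the alternating sum Σ_i (−1)^i (σ with its i-th vertex removed). For instance
  ∂acde = cde − ade + ace − acd,
  ∂abcd = bcd − acd + abd − abc.
As a 10×5 matrix over Z this has rank 4, with invariant factors (1,1,1,1).

From H_k ≅ ker(∂_k) / im(∂_{k+1}) we obtain:

  H_2: rank ker ∂_2 − rank ∂_3 = (10 − 6) − 4 = 0, and the invariant factors of ∂_3 are all 1, so H_2 ≅ 0.

(K is a triangulation of the 3-sphere S^3.)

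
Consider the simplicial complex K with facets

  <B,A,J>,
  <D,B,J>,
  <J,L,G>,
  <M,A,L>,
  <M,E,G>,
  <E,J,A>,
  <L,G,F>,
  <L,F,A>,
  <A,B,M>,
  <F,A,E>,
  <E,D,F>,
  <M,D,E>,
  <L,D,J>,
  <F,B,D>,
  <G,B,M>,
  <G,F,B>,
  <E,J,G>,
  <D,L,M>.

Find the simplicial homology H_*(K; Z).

Order the vertices as A < B < D < E < F < G < J < L < M. Listing each simplex with vertices in this order, K has dimension 2 with simplices:

  0-simplices (9): A, B, D, E, F, G, J, L, M
  1-simplices (27): AB, AE, AF, AJ, AL, AM, BD, BF, BG, BJ, BM, DE, DF, DJ, DL, DM, EF, EG, EJ, EM, FG, FL, GJ, GL, GM, JL, LM
  2-simplices (18): ABJ, ABM, AEF, AEJ, AFL, ALM, BDF, BDJ, BFG, BGM, DEF, DEM, DJL, DLM, EGJ, EGM, FGL, GJL

giving chain groups C_0 ≅ Z^9, C_1 ≅ Z^27, C_2 ≅ Z^18.

∂_1: C_1 → C_0 maps an edge to its endpoints' difference, ∂[p,q] = q − p. For instance
  ∂GM = M − G.
The 9×27 boundary matrix has rank 8 and Smith normal form diag(1,1,1,1,1,1,1,1).

Boundary ∂_2: C_2 → C_1 acts by ∂[p,q,r] = [q,r] − [p,r] + [p,q]. For instance
  ∂BDF = DF − BF + BD,
  ∂ALM = LM − AM + AL.
This gives a 27×18 integer matrix of rank 17; reducing to Smith normal form yields diagonal entries (1,1,1,1,1,1,1,1,1,1,1,1,1,1,1,1,1).

Reading off H_k = ker ∂_k / im ∂_{k+1}:

  H_0: rank C_0 − rank ∂_1 = 9 − 8 = 1, and the invariant factors of ∂_1 are all 1, so H_0 = Z.
  H_1: rank ker ∂_1 − rank ∂_2 = (27 − 8) − 17 = 2, and the invariant factors of ∂_2 are all 1, so H_1 = Z^2.
  H_2: rank ker ∂_2 − rank ∂_3 = (18 − 17) − 0 = 1, and there is no ∂_3, so H_2 = Z.

(K is a triangulation of the torus T^2.)

H_0 ≅ Z,  H_1 ≅ Z^2,  H_2 ≅ Z.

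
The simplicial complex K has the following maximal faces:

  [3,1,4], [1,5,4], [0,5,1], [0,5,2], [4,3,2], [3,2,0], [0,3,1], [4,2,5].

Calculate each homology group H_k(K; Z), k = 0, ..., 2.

H_0 = Z,  H_1 = 0,  H_2 = Z.

K has 6 vertices, 12 edges, 8 triangles.
rank ∂_0 = 0, rank ∂_1 = 5 ⇒ b_0 = 6 − 0 − 5 = 1; all invariant factors of ∂_1 are 1 so no torsion. So H_0 = Z.
rank ∂_1 = 5, rank ∂_2 = 7 ⇒ b_1 = 12 − 5 − 7 = 0; all invariant factors of ∂_2 are 1 so no torsion. So H_1 = 0.
rank ∂_2 = 7, rank ∂_3 = 0 ⇒ b_2 = 8 − 7 − 0 = 1. So H_2 = Z.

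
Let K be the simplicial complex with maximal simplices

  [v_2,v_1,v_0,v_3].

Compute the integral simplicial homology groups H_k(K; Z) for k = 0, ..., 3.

Order the vertices as v_0 < v_1 < v_2 < v_3. Listing each simplex with vertices in this order, K has dimension 3 with simplices:

  0-simplices (4): [v_0], [v_1], [v_2], [v_3]
  1-simplices (6): [v_0,v_1], [v_0,v_2], [v_0,v_3], [v_1,v_2], [v_1,v_3], [v_2,v_3]
  2-simplices (4): [v_0,v_1,v_2], [v_0,v_1,v_3], [v_0,v_2,v_3], [v_1,v_2,v_3]
  3-simplices (1): [v_0,v_1,v_2,v_3]

so the chain groups are C_0 ≅ Z^4, C_1 ≅ Z^6, C_2 ≅ Z^4, C_3 ≅ Z^1.

Boundary ∂_1: C_1 → C_0 maps an edge to its endpoints' difference, ∂[p,q] = q − p. For instance
  ∂[v_0,v_3] = [v_3] − [v_0].
As a 4×6 matrix over Z this has rank 3, with invariant factors (1,1,1).

Boundary ∂_2: C_2 → C_1 acts by ∂[p,q,r] = [q,r] − [p,r] + [p,q]. For instance
  ∂[v_0,v_2,v_3] = [v_2,v_3] − [v_0,v_3] + [v_0,v_2],
  ∂[v_1,v_2,v_3] = [v_2,v_3] − [v_1,v_3] + [v_1,v_2].
The 6×4 boundary matrix has rank 3 and Smith normal form diag(1,1,1).

Boundary ∂_3: C_3 → C_2 sends each 3-simplex σ to the alternating sum Σ_i (−1)^i (σ with its i-th vertex removed). For instance
  ∂[v_0,v_1,v_2,v_3] = [v_1,v_2,v_3] − [v_0,v_2,v_3] + [v_0,v_1,v_3] − [v_0,v_1,v_2].
The resulting 4×1 matrix has rank 1, and its Smith normal form has invariant factors (1).

Reading off H_k = ker ∂_k / im ∂_{k+1}:

  H_0: rank C_0 − rank ∂_1 = 4 − 3 = 1, and the invariant factors of ∂_1 are all 1, so H_0 = Z.
  H_1: rank ker ∂_1 − rank ∂_2 = (6 − 3) − 3 = 0, and the invariant factors of ∂_2 are all 1, so H_1 = 0.
  H_2: rank ker ∂_2 − rank ∂_3 = (4 − 3) − 1 = 0, and the invariant factors of ∂_3 are all 1, so H_2 = 0.
  H_3: rank ker ∂_3 − rank ∂_4 = (1 − 1) − 0 = 0, and there is no ∂_4, so H_3 = 0.

As a check, the Euler characteristic is 4 − 6 + 4 − 1 = 1, which agrees with 1 − 0 + 0 − 0 = 1.

H_0 ≅ Z,  H_1 = 0,  H_2 = 0,  H_3 = 0.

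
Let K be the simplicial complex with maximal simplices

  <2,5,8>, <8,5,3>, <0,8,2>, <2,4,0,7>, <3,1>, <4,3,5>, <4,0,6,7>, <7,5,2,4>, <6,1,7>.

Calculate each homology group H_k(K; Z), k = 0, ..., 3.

Order the vertices as 0 < 1 < 2 < 3 < 4 < 5 < 6 < 7 < 8. Listing each simplex with vertices in this order, K has dimension 3 with simplices:

  0-simplices (9): [0], [1], [2], [3], [4], [5], [6], [7], [8]
  1-simplices (21): [0,2], [0,4], [0,6], [0,7], [0,8], [1,3], [1,6], [1,7], [2,4], [2,5], [2,7], [2,8], [3,4], [3,5], [3,8], [4,5], [4,6], [4,7], [5,7], [5,8], [6,7]
  2-simplices (15): [0,2,4], [0,2,7], [0,2,8], [0,4,6], [0,4,7], [0,6,7], [1,6,7], [2,4,5], [2,4,7], [2,5,7], [2,5,8], [3,4,5], [3,5,8], [4,5,7], [4,6,7]
  3-simplices (3): [0,2,4,7], [0,4,6,7], [2,4,5,7]

giving chain groups C_0 ≅ Z^9, C_1 ≅ Z^21, C_2 ≅ Z^15, C_3 ≅ Z^3.

Boundary ∂_1: C_1 → C_0 sends each edge [p,q] (with p < q) to q − p. For instance
  ∂[0,7] = [7] − [0].
This gives a 9×21 integer matrix of rank 8; reducing to Smith normal form yields diagonal entries (1,1,1,1,1,1,1,1).

The boundary map ∂_2: C_2 → C_1 maps a triangle to the signed sum of its edges. For instance
  ∂[0,6,7] = [6,7] − [0,7] + [0,6],
  ∂[0,2,4] = [2,4] − [0,4] + [0,2].
The resulting 21×15 matrix has rank 12, and its Smith normal form has invariant factors (1,1,1,1,1,1,1,1,1,1,1,1).

Boundary ∂_3: C_3 → C_2 sends each 3-simplex σ to the alternating sum Σ_i (−1)^i (σ with its i-th vertex removed). For instance
  ∂[0,2,4,7] = [2,4,7] − [0,4,7] + [0,2,7] − [0,2,4],
  ∂[2,4,5,7] = [4,5,7] − [2,5,7] + [2,4,7] − [2,4,5].
The resulting 15×3 matrix has rank 3, and its Smith normal form has invariant factors (1,1,1).

Reading off H_k = ker ∂_k / im ∂_{k+1}:

  H_0: rank C_0 − rank ∂_1 = 9 − 8 = 1, and the invariant factors of ∂_1 are all 1, so H_0 ≅ Z.
  H_1: rank ker ∂_1 − rank ∂_2 = (21 − 8) − 12 = 1, and the invariant factors of ∂_2 are all 1, so H_1 ≅ Z.
  H_2: rank ker ∂_2 − rank ∂_3 = (15 − 12) − 3 = 0, and the invariant factors of ∂_3 are all 1, so H_2 ≅ 0.
  H_3: rank ker ∂_3 − rank ∂_4 = (3 − 3) − 0 = 0, and there is no ∂_4, so H_3 ≅ 0.

As a check, the Euler characteristic is 9 − 21 + 15 − 3 = 0, which agrees with 1 − 1 + 0 − 0 = 0.

H_0 ≅ Z,  H_1 ≅ Z,  H_2 = 0,  H_3 = 0.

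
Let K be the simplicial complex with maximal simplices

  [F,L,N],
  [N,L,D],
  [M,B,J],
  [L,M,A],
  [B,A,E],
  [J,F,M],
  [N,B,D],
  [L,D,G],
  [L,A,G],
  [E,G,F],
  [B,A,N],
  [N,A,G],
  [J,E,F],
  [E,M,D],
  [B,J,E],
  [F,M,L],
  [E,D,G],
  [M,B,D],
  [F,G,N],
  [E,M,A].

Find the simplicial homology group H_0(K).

H_0 ≅ Z.

K has 10 vertices, 30 edges, 20 triangles.
rank ∂_0 = 0, rank ∂_1 = 9 ⇒ b_0 = 10 − 0 − 9 = 1; all invariant factors of ∂_1 are 1 so no torsion. So H_0 = Z.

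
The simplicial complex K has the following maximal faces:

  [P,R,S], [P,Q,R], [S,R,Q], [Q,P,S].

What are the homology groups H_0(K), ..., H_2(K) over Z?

We work with the vertex ordering P < Q < R < S. The simplices of K, each written with vertices in increasing order, are:

  0-simplices (4): P, Q, R, S
  1-simplices (6): PQ, PR, PS, QR, QS, RS
  2-simplices (4): PQR, PQS, PRS, QRS

Hence C_0 ≅ Z^4, C_1 ≅ Z^6, C_2 ≅ Z^4.

∂_1: C_1 → C_0 is given by ∂[p,q] = [q] − [p].
This gives a 4×6 integer matrix of rank 3; reducing to Smith normal form yields diagonal entries (1,1,1).

Boundary ∂_2: C_2 → C_1 maps a triangle to the signed sum of its edges. For instance
  ∂PQS = QS − PS + PQ,
  ∂QRS = RS − QS + QR.
As a 6×4 matrix over Z this has rank 3, with invariant factors (1,1,1).

Computing H_k = (kernel of ∂_k) / (image of ∂_{k+1}):

  H_0: rank C_0 − rank ∂_1 = 4 − 3 = 1, and the invariant factors of ∂_1 are all 1, so H_0 ≅ Z.
  H_1: rank ker ∂_1 − rank ∂_2 = (6 − 3) − 3 = 0, and the invariant factors of ∂_2 are all 1, so H_1 ≅ 0.
  H_2: rank ker ∂_2 − rank ∂_3 = (4 − 3) − 0 = 1, and there is no ∂_3, so H_2 ≅ Z.

As a check, the Euler characteristic is 4 − 6 + 4 = 2, which agrees with 1 − 0 + 1 = 2.

H_0 ≅ Z,  H_1 = 0,  H_2 ≅ Z.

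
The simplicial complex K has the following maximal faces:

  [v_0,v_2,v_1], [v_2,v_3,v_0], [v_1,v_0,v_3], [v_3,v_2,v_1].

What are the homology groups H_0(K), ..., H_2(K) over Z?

H_0 ≅ Z,  H_1 = 0,  H_2 ≅ Z.

K has 4 vertices, 6 edges, 4 triangles.
rank ∂_0 = 0, rank ∂_1 = 3 ⇒ b_0 = 4 − 0 − 3 = 1; all invariant factors of ∂_1 are 1 so no torsion. So H_0 = Z.
rank ∂_1 = 3, rank ∂_2 = 3 ⇒ b_1 = 6 − 3 − 3 = 0; all invariant factors of ∂_2 are 1 so no torsion. So H_1 = 0.
rank ∂_2 = 3, rank ∂_3 = 0 ⇒ b_2 = 4 − 3 − 0 = 1. So H_2 = Z.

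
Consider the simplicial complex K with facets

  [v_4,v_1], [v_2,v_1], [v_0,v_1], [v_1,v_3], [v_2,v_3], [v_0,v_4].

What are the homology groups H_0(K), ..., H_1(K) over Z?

Take the total order v_0 < v_1 < v_2 < v_3 < v_4 on the vertex set. Then K (dimension 1) consists of the simplices:

  0-simplices (5): [v_0], [v_1], [v_2], [v_3], [v_4]
  1-simplices (6): [v_0,v_1], [v_0,v_4], [v_1,v_2], [v_1,v_3], [v_1,v_4], [v_2,v_3]

so the chain groups are C_0 ≅ Z^5, C_1 ≅ Z^6.

∂_1: C_1 → C_0 sends each edge [p,q] (with p < q) to q − p. For instance
  ∂[v_1,v_4] = [v_4] − [v_1].
This gives a 5×6 integer matrix of rank 4; reducing to Smith normal form yields diagonal entries (1,1,1,1).

Now H_k = ker ∂_k / im ∂_{k+1}, so:

  H_0: rank C_0 − rank ∂_1 = 5 − 4 = 1, and the invariant factors of ∂_1 are all 1, so H_0 ≅ Z.
  H_1: rank ker ∂_1 − rank ∂_2 = (6 − 4) − 0 = 2, and there is no ∂_2, so H_1 ≅ Z^2.

H_0 ≅ Z,  H_1 ≅ Z^2.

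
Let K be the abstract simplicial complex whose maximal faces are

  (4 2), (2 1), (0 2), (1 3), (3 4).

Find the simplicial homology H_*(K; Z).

Fix the vertex order 0 < 1 < 2 < 3 < 4 and write every simplex with vertices in increasing order. Then dim K = 1 and the simplices of K are:

  0-simplices (5): [0], [1], [2], [3], [4]
  1-simplices (5): [0,2], [1,2], [1,3], [2,4], [3,4]

giving chain groups C_0 ≅ Z^5, C_1 ≅ Z^5.

Boundary ∂_1: C_1 → C_0 sends each edge [p,q] (with p < q) to q − p. For instance
  ∂[3,4] = [4] − [3].
The 5×5 boundary matrix has rank 4 and Smith normal form diag(1,1,1,1).

Reading off H_k = ker ∂_k / im ∂_{k+1}:

  H_0: rank C_0 − rank ∂_1 = 5 − 4 = 1, and the invariant factors of ∂_1 are all 1, so H_0 = Z.
  H_1: rank ker ∂_1 − rank ∂_2 = (5 − 4) − 0 = 1, and there is no ∂_2, so H_1 = Z.

H_0 = Z,  H_1 = Z.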